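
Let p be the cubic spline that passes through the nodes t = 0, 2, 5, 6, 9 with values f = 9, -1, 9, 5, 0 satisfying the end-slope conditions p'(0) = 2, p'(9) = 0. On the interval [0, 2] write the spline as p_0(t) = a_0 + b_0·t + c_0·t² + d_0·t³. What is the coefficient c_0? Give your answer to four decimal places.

Let M_i = p''(x_i). Step sizes h_i = 2, 3, 1, 3; slopes of the chords Δ_i = (y_(i+1) - y_i)/h_i = -5, 10/3, -4, -5/3.
  2·M_0 + 10·M_1 + 3·M_2 = 6(Δ_1 - Δ_0) = 50
  3·M_1 + 8·M_2 + 1·M_3 = 6(Δ_2 - Δ_1) = -44
  1·M_2 + 8·M_3 + 3·M_4 = 6(Δ_3 - Δ_2) = 14
Clamped end conditions give two more equations: 2h_0·M_0 + h_0·M_1 = 6(Δ_0 - p'(0)) = -42 and h_3·M_3 + 2h_3·M_4 = 6(p'(9) - Δ_3) = 10.
Solving: M_0 = -8611/534, M_1 = 3004/267, M_2 = -2693/267, M_3 = 784/267, M_4 = 53/267.
On [0, 2], with p_0(t) = a_0 + b_0·t + c_0·t² + d_0·t³: c_0 = M_0/2 = -8611/1068, d_0 = (M_1 - M_0)/(6h_0) = 4873/2136, b_0 = Δ_0 - h_0(2M_0 + M_1)/6 = 2.

-8.0627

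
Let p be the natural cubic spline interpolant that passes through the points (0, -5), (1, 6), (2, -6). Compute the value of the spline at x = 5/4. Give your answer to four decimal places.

4.8867

Write M_i for p''(x_i). With h_i = 1, 1 and divided differences Δ_i = 11, -12, the continuity of p' gives the tridiagonal system
  1·M_0 + 4·M_1 + 1·M_2 = 6(Δ_1 - Δ_0) = -138
Natural end conditions: M_0 = M_2 = 0.
Solving: M_0 = 0, M_1 = -69/2, M_2 = 0.
On [1, 2], p(x) = 6 - 1/2·(x - 1) - 69/4·(x - 1)² + 23/4·(x - 1)³.
With (x - 1) = 1/4: p(5/4) = 1251/256.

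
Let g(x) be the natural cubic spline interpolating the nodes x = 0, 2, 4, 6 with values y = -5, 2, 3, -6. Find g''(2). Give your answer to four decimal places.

-1.4000

With σ_i denoting the second derivative at x_i, h_i = 2, 2, 2, and Δ_i = (y_(i+1) − y_i)/h_i = 7/2, 1/2, -9/2:
  2·σ_0 + 8·σ_1 + 2·σ_2 = 6(Δ_1 - Δ_0) = -18
  2·σ_1 + 8·σ_2 + 2·σ_3 = 6(Δ_2 - Δ_1) = -30
Natural end conditions: σ_0 = σ_3 = 0.
Solving: σ_0 = 0, σ_1 = -7/5, σ_2 = -17/5, σ_3 = 0.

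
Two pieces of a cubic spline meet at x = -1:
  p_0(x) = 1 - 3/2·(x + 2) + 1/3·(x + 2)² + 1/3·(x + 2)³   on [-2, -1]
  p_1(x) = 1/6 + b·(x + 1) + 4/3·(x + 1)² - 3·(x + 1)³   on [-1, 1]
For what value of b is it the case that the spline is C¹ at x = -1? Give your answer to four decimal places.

0.1667

p_0'(x) = -3/2 + 2/3·(x + 2) + 1·(x + 2)², so p_0'(-1) = 1/6. On the right, p_1'(-1) = b, so b = 1/6.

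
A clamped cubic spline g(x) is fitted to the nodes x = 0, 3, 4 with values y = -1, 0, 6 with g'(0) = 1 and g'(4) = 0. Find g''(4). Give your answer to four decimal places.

-22.5000

With M_i denoting the second derivative at x_i, h_i = 3, 1, and Δ_i = (y_(i+1) − y_i)/h_i = 1/3, 6:
  3·M_0 + 8·M_1 + 1·M_2 = 6(Δ_1 - Δ_0) = 34
Clamped end conditions give two more equations: 2h_0·M_0 + h_0·M_1 = 6(Δ_0 - g'(0)) = -4 and h_1·M_1 + 2h_1·M_2 = 6(g'(4) - Δ_1) = -36.
Hence M_0 = -31/6, M_1 = 9, M_2 = -45/2.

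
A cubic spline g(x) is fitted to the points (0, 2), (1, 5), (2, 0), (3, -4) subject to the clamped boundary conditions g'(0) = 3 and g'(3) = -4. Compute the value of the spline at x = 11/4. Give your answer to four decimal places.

Write m_i for g''(x_i). With h_i = 1, 1, 1 and divided differences Δ_i = 3, -5, -4, the continuity of g' gives the tridiagonal system
  1·m_0 + 4·m_1 + 1·m_2 = 6(Δ_1 - Δ_0) = -48
  1·m_1 + 4·m_2 + 1·m_3 = 6(Δ_2 - Δ_1) = 6
Clamped end conditions give two more equations: 2h_0·m_0 + h_0·m_1 = 6(Δ_0 - g'(0)) = 0 and h_2·m_2 + 2h_2·m_3 = 6(g'(3) - Δ_2) = 0.
Forward elimination and back-substitution give m_0 = 116/15, m_1 = -232/15, m_2 = 92/15, m_3 = -46/15.
On [2, 3], g(x) = 0 - 83/15·(x - 2) + 46/15·(x - 2)² - 23/15·(x - 2)³.
With (x - 2) = 3/4: g(11/4) = -983/320.

-3.0719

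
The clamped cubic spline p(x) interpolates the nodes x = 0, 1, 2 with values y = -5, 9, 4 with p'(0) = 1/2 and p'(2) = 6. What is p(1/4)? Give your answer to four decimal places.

Put M_i = p'' at the i-th knot. Here h = (1, 1) and Δ = (14, -5), so the interior equations h_(i-1)·M_(i-1) + 2(h_(i-1)+h_i)·M_i + h_i·M_(i+1) = 6(Δ_i − Δ_(i-1)) read
  1·M_0 + 4·M_1 + 1·M_2 = 6(Δ_1 - Δ_0) = -114
Clamped end conditions give two more equations: 2h_0·M_0 + h_0·M_1 = 6(Δ_0 - p'(0)) = 81 and h_1·M_1 + 2h_1·M_2 = 6(p'(2) - Δ_1) = 66.
Solving the tridiagonal system: M_0 = 287/4, M_1 = -125/2, M_2 = 257/4.
On [0, 1], p(x) = -5 + 1/2·x + 287/8·x² - 179/8·x³.
With x = 1/4: p(1/4) = -1527/512.

-2.9824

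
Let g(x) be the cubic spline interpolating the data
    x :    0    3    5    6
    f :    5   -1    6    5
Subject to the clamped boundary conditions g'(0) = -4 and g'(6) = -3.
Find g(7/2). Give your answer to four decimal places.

With M_i denoting the second derivative at x_i, h_i = 3, 2, 1, and Δ_i = (y_(i+1) − y_i)/h_i = -2, 7/2, -1:
  3·M_0 + 10·M_1 + 2·M_2 = 6(Δ_1 - Δ_0) = 33
  2·M_1 + 6·M_2 + 1·M_3 = 6(Δ_2 - Δ_1) = -27
Clamped end conditions give two more equations: 2h_0·M_0 + h_0·M_1 = 6(Δ_0 - g'(0)) = 12 and h_2·M_2 + 2h_2·M_3 = 6(g'(6) - Δ_2) = -12.
Hence M_0 = -13/57, M_1 = 254/57, M_2 = -310/57, M_3 = -187/57.
On [3, 5], g(x) = -1 + 89/38·(x - 3) + 127/57·(x - 3)² - 47/57·(x - 3)³.
With (x - 3) = 1/2: g(7/2) = 5/8.

0.6250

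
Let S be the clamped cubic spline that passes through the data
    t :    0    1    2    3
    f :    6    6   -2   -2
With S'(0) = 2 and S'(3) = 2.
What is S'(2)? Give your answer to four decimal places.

-5.2000

Write σ_i for S''(x_i). With h_i = 1, 1, 1 and divided differences Δ_i = 0, -8, 0, the continuity of S' gives the tridiagonal system
  1·σ_0 + 4·σ_1 + 1·σ_2 = 6(Δ_1 - Δ_0) = -48
  1·σ_1 + 4·σ_2 + 1·σ_3 = 6(Δ_2 - Δ_1) = 48
Clamped end conditions give two more equations: 2h_0·σ_0 + h_0·σ_1 = 6(Δ_0 - S'(0)) = -12 and h_2·σ_2 + 2h_2·σ_3 = 6(S'(3) - Δ_2) = 12.
Solving: σ_0 = 12/5, σ_1 = -84/5, σ_2 = 84/5, σ_3 = -12/5.
On [2, 3], S'(t) = b_2 + 2c_2·(t - 2) + 3d_2·(t - 2)² with b_2 = Δ_2 - h_2(2σ_2 + σ_3)/6 = -26/5, c_2 = σ_2/2 = 42/5, d_2 = (σ_3 - σ_2)/(6h_2) = -16/5. So S'(2) = -26/5.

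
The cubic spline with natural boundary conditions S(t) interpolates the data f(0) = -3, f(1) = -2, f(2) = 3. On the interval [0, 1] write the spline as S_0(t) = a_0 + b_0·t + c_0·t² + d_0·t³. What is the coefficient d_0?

Let m_i = S''(x_i). Step sizes h_i = 1, 1; slopes of the chords Δ_i = (y_(i+1) - y_i)/h_i = 1, 5.
  1·m_0 + 4·m_1 + 1·m_2 = 6(Δ_1 - Δ_0) = 24
Natural end conditions: m_0 = m_2 = 0.
Solving the tridiagonal system: m_0 = 0, m_1 = 6, m_2 = 0.
On [0, 1], with S_0(t) = a_0 + b_0·t + c_0·t² + d_0·t³: c_0 = m_0/2 = 0, d_0 = (m_1 - m_0)/(6h_0) = 1, b_0 = Δ_0 - h_0(2m_0 + m_1)/6 = 0.

1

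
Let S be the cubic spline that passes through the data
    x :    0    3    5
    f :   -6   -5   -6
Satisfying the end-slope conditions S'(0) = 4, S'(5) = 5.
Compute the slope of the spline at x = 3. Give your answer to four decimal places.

Write σ_i for S''(x_i). With h_i = 3, 2 and divided differences Δ_i = 1/3, -1/2, the continuity of S' gives the tridiagonal system
  3·σ_0 + 10·σ_1 + 2·σ_2 = 6(Δ_1 - Δ_0) = -5
Clamped end conditions give two more equations: 2h_0·σ_0 + h_0·σ_1 = 6(Δ_0 - S'(0)) = -22 and h_1·σ_1 + 2h_1·σ_2 = 6(S'(5) - Δ_1) = 33.
Forward elimination and back-substitution give σ_0 = -89/30, σ_1 = -7/5, σ_2 = 179/20.
On [3, 5], S'(x) = b_1 + 2c_1·(x - 3) + 3d_1·(x - 3)² with b_1 = Δ_1 - h_1(2σ_1 + σ_2)/6 = -51/20, c_1 = σ_1/2 = -7/10, d_1 = (σ_2 - σ_1)/(6h_1) = 69/80. So S'(3) = -51/20.

-2.5500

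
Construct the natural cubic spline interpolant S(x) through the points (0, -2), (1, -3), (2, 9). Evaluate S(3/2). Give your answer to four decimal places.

With M_i denoting the second derivative at x_i, h_i = 1, 1, and Δ_i = (y_(i+1) − y_i)/h_i = -1, 12:
  1·M_0 + 4·M_1 + 1·M_2 = 6(Δ_1 - Δ_0) = 78
Natural end conditions: M_0 = M_2 = 0.
Solving the tridiagonal system: M_0 = 0, M_1 = 39/2, M_2 = 0.
On [1, 2], S(x) = -3 + 11/2·(x - 1) + 39/4·(x - 1)² - 13/4·(x - 1)³.
With (x - 1) = 1/2: S(3/2) = 57/32.

1.7813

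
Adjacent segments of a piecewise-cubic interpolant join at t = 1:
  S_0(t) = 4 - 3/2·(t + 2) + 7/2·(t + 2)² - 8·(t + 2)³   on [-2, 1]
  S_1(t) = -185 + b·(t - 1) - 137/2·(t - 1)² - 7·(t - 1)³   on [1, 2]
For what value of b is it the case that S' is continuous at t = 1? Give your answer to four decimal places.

-196.5000

S_0'(t) = -3/2 + 7·(t + 2) - 24·(t + 2)², so S_0'(1) = -393/2. On the right, S_1'(1) = b, so b = -393/2.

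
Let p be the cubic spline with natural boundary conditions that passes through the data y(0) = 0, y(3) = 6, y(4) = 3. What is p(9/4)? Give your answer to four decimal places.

6.3457

Put σ_i = p'' at the i-th knot. Here h = (3, 1) and Δ = (2, -3), so the interior equations h_(i-1)·σ_(i-1) + 2(h_(i-1)+h_i)·σ_i + h_i·σ_(i+1) = 6(Δ_i − Δ_(i-1)) read
  3·σ_0 + 8·σ_1 + 1·σ_2 = 6(Δ_1 - Δ_0) = -30
Natural end conditions: σ_0 = σ_2 = 0.
Solving: σ_0 = 0, σ_1 = -15/4, σ_2 = 0.
On [0, 3], p(x) = 0 + 31/8·x + 0·x² - 5/24·x³.
With x = 9/4: p(9/4) = 3249/512.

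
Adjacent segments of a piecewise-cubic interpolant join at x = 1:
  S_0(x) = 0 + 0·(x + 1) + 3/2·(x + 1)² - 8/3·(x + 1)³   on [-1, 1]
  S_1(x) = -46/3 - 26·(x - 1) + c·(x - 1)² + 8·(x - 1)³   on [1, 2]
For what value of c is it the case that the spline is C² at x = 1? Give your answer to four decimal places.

-14.5000

S_0''(x) = 3 - 16·(x + 1), so S_0''(1) = -29. On the right, S_1''(1) = 2c, so c = -29/2.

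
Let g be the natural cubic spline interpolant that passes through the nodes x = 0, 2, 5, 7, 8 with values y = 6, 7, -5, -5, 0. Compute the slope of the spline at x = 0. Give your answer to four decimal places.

1.6621

Let M_i = g''(x_i). Step sizes h_i = 2, 3, 2, 1; slopes of the chords Δ_i = (y_(i+1) - y_i)/h_i = 1/2, -4, 0, 5.
  2·M_0 + 10·M_1 + 3·M_2 = 6(Δ_1 - Δ_0) = -27
  3·M_1 + 10·M_2 + 2·M_3 = 6(Δ_2 - Δ_1) = 24
  2·M_2 + 6·M_3 + 1·M_4 = 6(Δ_3 - Δ_2) = 30
Natural end conditions: M_0 = M_4 = 0.
Hence M_0 = 0, M_1 = -882/253, M_2 = 663/253, M_3 = 1044/253, M_4 = 0.
On [0, 2], g'(x) = b_0 + 2c_0·x + 3d_0·x² with b_0 = Δ_0 - h_0(2M_0 + M_1)/6 = 841/506, c_0 = M_0/2 = 0, d_0 = (M_1 - M_0)/(6h_0) = -147/506. So g'(0) = 841/506.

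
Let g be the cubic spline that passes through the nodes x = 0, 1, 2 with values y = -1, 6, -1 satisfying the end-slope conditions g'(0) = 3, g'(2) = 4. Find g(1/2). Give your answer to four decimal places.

3.0938

Write σ_i for g''(x_i). With h_i = 1, 1 and divided differences Δ_i = 7, -7, the continuity of g' gives the tridiagonal system
  1·σ_0 + 4·σ_1 + 1·σ_2 = 6(Δ_1 - Δ_0) = -84
Clamped end conditions give two more equations: 2h_0·σ_0 + h_0·σ_1 = 6(Δ_0 - g'(0)) = 24 and h_1·σ_1 + 2h_1·σ_2 = 6(g'(2) - Δ_1) = 66.
Solving the tridiagonal system: σ_0 = 67/2, σ_1 = -43, σ_2 = 109/2.
On [0, 1], g(x) = -1 + 3·x + 67/4·x² - 51/4·x³.
With x = 1/2: g(1/2) = 99/32.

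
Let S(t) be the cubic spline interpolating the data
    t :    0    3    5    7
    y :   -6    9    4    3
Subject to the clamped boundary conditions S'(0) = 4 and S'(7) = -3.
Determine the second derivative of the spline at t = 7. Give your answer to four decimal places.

Let M_i = S''(x_i). Step sizes h_i = 3, 2, 2; slopes of the chords Δ_i = (y_(i+1) - y_i)/h_i = 5, -5/2, -1/2.
  3·M_0 + 10·M_1 + 2·M_2 = 6(Δ_1 - Δ_0) = -45
  2·M_1 + 8·M_2 + 2·M_3 = 6(Δ_2 - Δ_1) = 12
Clamped end conditions give two more equations: 2h_0·M_0 + h_0·M_1 = 6(Δ_0 - S'(0)) = 6 and h_2·M_2 + 2h_2·M_3 = 6(S'(7) - Δ_2) = -15.
Solving: M_0 = 162/37, M_1 = -250/37, M_2 = 349/74, M_3 = -226/37.

-6.1081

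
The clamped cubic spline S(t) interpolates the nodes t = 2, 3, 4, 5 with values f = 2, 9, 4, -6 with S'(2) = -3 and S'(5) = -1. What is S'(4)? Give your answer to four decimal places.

Put M_i = S'' at the i-th knot. Here h = (1, 1, 1) and Δ = (7, -5, -10), so the interior equations h_(i-1)·M_(i-1) + 2(h_(i-1)+h_i)·M_i + h_i·M_(i+1) = 6(Δ_i − Δ_(i-1)) read
  1·M_0 + 4·M_1 + 1·M_2 = 6(Δ_1 - Δ_0) = -72
  1·M_1 + 4·M_2 + 1·M_3 = 6(Δ_2 - Δ_1) = -30
Clamped end conditions give two more equations: 2h_0·M_0 + h_0·M_1 = 6(Δ_0 - S'(2)) = 60 and h_2·M_2 + 2h_2·M_3 = 6(S'(5) - Δ_2) = 54.
Solving: M_0 = 130/3, M_1 = -80/3, M_2 = -26/3, M_3 = 94/3.
On [4, 5], S'(t) = b_2 + 2c_2·(t - 4) + 3d_2·(t - 4)² with b_2 = Δ_2 - h_2(2M_2 + M_3)/6 = -37/3, c_2 = M_2/2 = -13/3, d_2 = (M_3 - M_2)/(6h_2) = 20/3. So S'(4) = -37/3.

-12.3333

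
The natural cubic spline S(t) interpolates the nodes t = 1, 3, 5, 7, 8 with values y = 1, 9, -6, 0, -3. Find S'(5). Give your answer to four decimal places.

-2.5000

With m_i denoting the second derivative at x_i, h_i = 2, 2, 2, 1, and Δ_i = (y_(i+1) − y_i)/h_i = 4, -15/2, 3, -3:
  2·m_0 + 8·m_1 + 2·m_2 = 6(Δ_1 - Δ_0) = -69
  2·m_1 + 8·m_2 + 2·m_3 = 6(Δ_2 - Δ_1) = 63
  2·m_2 + 6·m_3 + 1·m_4 = 6(Δ_3 - Δ_2) = -36
Natural end conditions: m_0 = m_4 = 0.
Solving the tridiagonal system: m_0 = 0, m_1 = -12, m_2 = 27/2, m_3 = -21/2, m_4 = 0.
On [5, 7], S'(t) = b_2 + 2c_2·(t - 5) + 3d_2·(t - 5)² with b_2 = Δ_2 - h_2(2m_2 + m_3)/6 = -5/2, c_2 = m_2/2 = 27/4, d_2 = (m_3 - m_2)/(6h_2) = -2. So S'(5) = -5/2.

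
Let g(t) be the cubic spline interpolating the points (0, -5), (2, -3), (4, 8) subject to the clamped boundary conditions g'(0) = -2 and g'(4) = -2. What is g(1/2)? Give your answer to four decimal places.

-5.8008

With m_i denoting the second derivative at x_i, h_i = 2, 2, and Δ_i = (y_(i+1) − y_i)/h_i = 1, 11/2:
  2·m_0 + 8·m_1 + 2·m_2 = 6(Δ_1 - Δ_0) = 27
Clamped end conditions give two more equations: 2h_0·m_0 + h_0·m_1 = 6(Δ_0 - g'(0)) = 18 and h_1·m_1 + 2h_1·m_2 = 6(g'(4) - Δ_1) = -45.
Forward elimination and back-substitution give m_0 = 9/8, m_1 = 27/4, m_2 = -117/8.
On [0, 2], g(t) = -5 - 2·t + 9/16·t² + 15/32·t³.
With t = 1/2: g(1/2) = -1485/256.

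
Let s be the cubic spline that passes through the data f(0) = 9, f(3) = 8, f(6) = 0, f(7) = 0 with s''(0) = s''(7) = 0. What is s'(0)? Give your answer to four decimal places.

Put M_i = s'' at the i-th knot. Here h = (3, 3, 1) and Δ = (-1/3, -8/3, 0), so the interior equations h_(i-1)·M_(i-1) + 2(h_(i-1)+h_i)·M_i + h_i·M_(i+1) = 6(Δ_i − Δ_(i-1)) read
  3·M_0 + 12·M_1 + 3·M_2 = 6(Δ_1 - Δ_0) = -14
  3·M_1 + 8·M_2 + 1·M_3 = 6(Δ_2 - Δ_1) = 16
Natural end conditions: M_0 = M_3 = 0.
Forward elimination and back-substitution give M_0 = 0, M_1 = -160/87, M_2 = 78/29, M_3 = 0.
On [0, 3], s'(t) = b_0 + 2c_0·t + 3d_0·t² with b_0 = Δ_0 - h_0(2M_0 + M_1)/6 = 17/29, c_0 = M_0/2 = 0, d_0 = (M_1 - M_0)/(6h_0) = -80/783. So s'(0) = 17/29.

0.5862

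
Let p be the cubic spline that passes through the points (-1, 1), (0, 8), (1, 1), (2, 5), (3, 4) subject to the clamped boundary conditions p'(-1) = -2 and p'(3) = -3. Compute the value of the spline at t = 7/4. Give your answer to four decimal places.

3.6602

With M_i denoting the second derivative at x_i, h_i = 1, 1, 1, 1, and Δ_i = (y_(i+1) − y_i)/h_i = 7, -7, 4, -1:
  1·M_0 + 4·M_1 + 1·M_2 = 6(Δ_1 - Δ_0) = -84
  1·M_1 + 4·M_2 + 1·M_3 = 6(Δ_2 - Δ_1) = 66
  1·M_2 + 4·M_3 + 1·M_4 = 6(Δ_3 - Δ_2) = -30
Clamped end conditions give two more equations: 2h_0·M_0 + h_0·M_1 = 6(Δ_0 - p'(-1)) = 54 and h_3·M_3 + 2h_3·M_4 = 6(p'(3) - Δ_3) = -12.
Hence M_0 = 661/14, M_1 = -283/7, M_2 = 61/2, M_3 = -109/7, M_4 = 25/14.
On [1, 2], p(t) = 1 - 25/7·(t - 1) + 61/4·(t - 1)² - 215/28·(t - 1)³.
With (t - 1) = 3/4: p(7/4) = 937/256.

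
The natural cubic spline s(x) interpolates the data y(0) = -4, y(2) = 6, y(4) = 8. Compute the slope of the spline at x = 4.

With M_i denoting the second derivative at x_i, h_i = 2, 2, and Δ_i = (y_(i+1) − y_i)/h_i = 5, 1:
  2·M_0 + 8·M_1 + 2·M_2 = 6(Δ_1 - Δ_0) = -24
Natural end conditions: M_0 = M_2 = 0.
Forward elimination and back-substitution give M_0 = 0, M_1 = -3, M_2 = 0.
On [2, 4], s'(x) = b_1 + 2c_1·(x - 2) + 3d_1·(x - 2)² with b_1 = Δ_1 - h_1(2M_1 + M_2)/6 = 3, c_1 = M_1/2 = -3/2, d_1 = (M_2 - M_1)/(6h_1) = 1/4. So s'(4) = 0.

0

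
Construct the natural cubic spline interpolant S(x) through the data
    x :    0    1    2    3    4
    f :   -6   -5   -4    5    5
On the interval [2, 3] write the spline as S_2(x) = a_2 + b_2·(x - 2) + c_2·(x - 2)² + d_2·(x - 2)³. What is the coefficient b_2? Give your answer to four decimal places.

6.1250

With M_i denoting the second derivative at x_i, h_i = 1, 1, 1, 1, and Δ_i = (y_(i+1) − y_i)/h_i = 1, 1, 9, 0:
  1·M_0 + 4·M_1 + 1·M_2 = 6(Δ_1 - Δ_0) = 0
  1·M_1 + 4·M_2 + 1·M_3 = 6(Δ_2 - Δ_1) = 48
  1·M_2 + 4·M_3 + 1·M_4 = 6(Δ_3 - Δ_2) = -54
Natural end conditions: M_0 = M_4 = 0.
Solving the tridiagonal system: M_0 = 0, M_1 = -123/28, M_2 = 123/7, M_3 = -501/28, M_4 = 0.
On [2, 3], with S_2(x) = a_2 + b_2·(x - 2) + c_2·(x - 2)² + d_2·(x - 2)³: c_2 = M_2/2 = 123/14, d_2 = (M_3 - M_2)/(6h_2) = -331/56, b_2 = Δ_2 - h_2(2M_2 + M_3)/6 = 49/8.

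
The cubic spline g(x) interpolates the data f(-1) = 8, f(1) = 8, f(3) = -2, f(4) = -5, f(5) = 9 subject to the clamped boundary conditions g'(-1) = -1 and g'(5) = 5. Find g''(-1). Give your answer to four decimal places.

3.4286

With m_i denoting the second derivative at x_i, h_i = 2, 2, 1, 1, and Δ_i = (y_(i+1) − y_i)/h_i = 0, -5, -3, 14:
  2·m_0 + 8·m_1 + 2·m_2 = 6(Δ_1 - Δ_0) = -30
  2·m_1 + 6·m_2 + 1·m_3 = 6(Δ_2 - Δ_1) = 12
  1·m_2 + 4·m_3 + 1·m_4 = 6(Δ_3 - Δ_2) = 102
Clamped end conditions give two more equations: 2h_0·m_0 + h_0·m_1 = 6(Δ_0 - g'(-1)) = 6 and h_3·m_3 + 2h_3·m_4 = 6(g'(5) - Δ_3) = -54.
Solving the tridiagonal system: m_0 = 24/7, m_1 = -27/7, m_2 = -3, m_3 = 264/7, m_4 = -321/7.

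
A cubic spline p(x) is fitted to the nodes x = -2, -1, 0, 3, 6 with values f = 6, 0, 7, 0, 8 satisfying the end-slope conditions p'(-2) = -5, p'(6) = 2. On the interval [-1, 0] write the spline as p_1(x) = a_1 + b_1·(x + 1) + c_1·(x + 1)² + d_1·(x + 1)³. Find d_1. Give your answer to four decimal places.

-6.6161

Write σ_i for p''(x_i). With h_i = 1, 1, 3, 3 and divided differences Δ_i = -6, 7, -7/3, 8/3, the continuity of p' gives the tridiagonal system
  1·σ_0 + 4·σ_1 + 1·σ_2 = 6(Δ_1 - Δ_0) = 78
  1·σ_1 + 8·σ_2 + 3·σ_3 = 6(Δ_2 - Δ_1) = -56
  3·σ_2 + 12·σ_3 + 3·σ_4 = 6(Δ_3 - Δ_2) = 30
Clamped end conditions give two more equations: 2h_0·σ_0 + h_0·σ_1 = 6(Δ_0 - p'(-2)) = -6 and h_3·σ_3 + 2h_3·σ_4 = 6(p'(6) - Δ_3) = -4.
Hence σ_0 = -919/56, σ_1 = 751/28, σ_2 = -103/8, σ_3 = 565/84, σ_4 = -677/168.
On [-1, 0], with p_1(x) = a_1 + b_1·(x + 1) + c_1·(x + 1)² + d_1·(x + 1)³: c_1 = σ_1/2 = 751/56, d_1 = (σ_2 - σ_1)/(6h_1) = -741/112, b_1 = Δ_1 - h_1(2σ_1 + σ_2)/6 = 23/112.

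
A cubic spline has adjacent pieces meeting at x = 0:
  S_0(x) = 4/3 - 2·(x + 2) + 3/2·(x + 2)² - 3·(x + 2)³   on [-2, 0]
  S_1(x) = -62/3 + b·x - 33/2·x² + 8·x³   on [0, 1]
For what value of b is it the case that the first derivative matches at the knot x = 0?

S_0'(x) = -2 + 3·(x + 2) - 9·(x + 2)², so S_0'(0) = -32. On the right, S_1'(0) = b, so b = -32.

-32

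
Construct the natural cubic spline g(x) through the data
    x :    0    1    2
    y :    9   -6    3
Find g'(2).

Let σ_i = g''(x_i). Step sizes h_i = 1, 1; slopes of the chords Δ_i = (y_(i+1) - y_i)/h_i = -15, 9.
  1·σ_0 + 4·σ_1 + 1·σ_2 = 6(Δ_1 - Δ_0) = 144
Natural end conditions: σ_0 = σ_2 = 0.
Hence σ_0 = 0, σ_1 = 36, σ_2 = 0.
On [1, 2], g'(x) = b_1 + 2c_1·(x - 1) + 3d_1·(x - 1)² with b_1 = Δ_1 - h_1(2σ_1 + σ_2)/6 = -3, c_1 = σ_1/2 = 18, d_1 = (σ_2 - σ_1)/(6h_1) = -6. So g'(2) = 15.

15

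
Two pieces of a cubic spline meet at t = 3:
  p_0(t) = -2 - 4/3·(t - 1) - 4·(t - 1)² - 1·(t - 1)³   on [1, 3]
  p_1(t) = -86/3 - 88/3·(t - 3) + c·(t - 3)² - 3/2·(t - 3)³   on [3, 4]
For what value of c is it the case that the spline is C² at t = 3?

-10

p_0''(t) = -8 - 6·(t - 1), so p_0''(3) = -20. On the right, p_1''(3) = 2c, so c = -10.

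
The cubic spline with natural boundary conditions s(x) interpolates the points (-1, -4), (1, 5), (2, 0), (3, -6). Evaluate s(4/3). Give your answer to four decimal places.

3.8841

Put M_i = s'' at the i-th knot. Here h = (2, 1, 1) and Δ = (9/2, -5, -6), so the interior equations h_(i-1)·M_(i-1) + 2(h_(i-1)+h_i)·M_i + h_i·M_(i+1) = 6(Δ_i − Δ_(i-1)) read
  2·M_0 + 6·M_1 + 1·M_2 = 6(Δ_1 - Δ_0) = -57
  1·M_1 + 4·M_2 + 1·M_3 = 6(Δ_2 - Δ_1) = -6
Natural end conditions: M_0 = M_3 = 0.
Forward elimination and back-substitution give M_0 = 0, M_1 = -222/23, M_2 = 21/23, M_3 = 0.
On [1, 2], s(x) = 5 - 89/46·(x - 1) - 111/23·(x - 1)² + 81/46·(x - 1)³.
With (x - 1) = 1/3: s(4/3) = 268/69.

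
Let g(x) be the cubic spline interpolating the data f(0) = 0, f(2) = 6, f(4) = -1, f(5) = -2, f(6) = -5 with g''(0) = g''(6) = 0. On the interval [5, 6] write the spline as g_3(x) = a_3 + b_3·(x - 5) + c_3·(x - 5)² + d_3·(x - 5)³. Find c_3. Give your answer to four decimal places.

Write M_i for g''(x_i). With h_i = 2, 2, 1, 1 and divided differences Δ_i = 3, -7/2, -1, -3, the continuity of g' gives the tridiagonal system
  2·M_0 + 8·M_1 + 2·M_2 = 6(Δ_1 - Δ_0) = -39
  2·M_1 + 6·M_2 + 1·M_3 = 6(Δ_2 - Δ_1) = 15
  1·M_2 + 4·M_3 + 1·M_4 = 6(Δ_3 - Δ_2) = -12
Natural end conditions: M_0 = M_4 = 0.
Hence M_0 = 0, M_1 = -347/56, M_2 = 37/7, M_3 = -121/28, M_4 = 0.
On [5, 6], with g_3(x) = a_3 + b_3·(x - 5) + c_3·(x - 5)² + d_3·(x - 5)³: c_3 = M_3/2 = -121/56, d_3 = (M_4 - M_3)/(6h_3) = 121/168, b_3 = Δ_3 - h_3(2M_3 + M_4)/6 = -131/84.

-2.1607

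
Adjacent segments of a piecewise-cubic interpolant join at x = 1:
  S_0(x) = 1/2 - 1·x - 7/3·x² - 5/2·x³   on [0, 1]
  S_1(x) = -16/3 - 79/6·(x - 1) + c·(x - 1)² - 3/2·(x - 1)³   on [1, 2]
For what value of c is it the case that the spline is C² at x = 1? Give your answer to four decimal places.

-9.8333

S_0''(x) = -14/3 - 15·x, so S_0''(1) = -59/3. On the right, S_1''(1) = 2c, so c = -59/6.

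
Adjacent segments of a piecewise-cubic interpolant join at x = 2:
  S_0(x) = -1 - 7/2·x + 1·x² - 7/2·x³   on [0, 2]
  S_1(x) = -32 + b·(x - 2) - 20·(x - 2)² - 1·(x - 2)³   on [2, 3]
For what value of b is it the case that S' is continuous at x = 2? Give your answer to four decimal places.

-41.5000

S_0'(x) = -7/2 + 2·x - 21/2·x², so S_0'(2) = -83/2. On the right, S_1'(2) = b, so b = -83/2.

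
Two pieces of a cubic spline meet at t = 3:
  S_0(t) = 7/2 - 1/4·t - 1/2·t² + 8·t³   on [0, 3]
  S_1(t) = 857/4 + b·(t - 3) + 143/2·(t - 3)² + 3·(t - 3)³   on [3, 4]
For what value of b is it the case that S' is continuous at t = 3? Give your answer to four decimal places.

212.7500

S_0'(t) = -1/4 - 1·t + 24·t², so S_0'(3) = 851/4. On the right, S_1'(3) = b, so b = 851/4.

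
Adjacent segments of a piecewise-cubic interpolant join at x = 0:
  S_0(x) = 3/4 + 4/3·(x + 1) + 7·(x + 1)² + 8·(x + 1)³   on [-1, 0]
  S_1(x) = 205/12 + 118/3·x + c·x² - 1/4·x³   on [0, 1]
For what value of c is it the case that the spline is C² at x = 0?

S_0''(x) = 14 + 48·(x + 1), so S_0''(0) = 62. On the right, S_1''(0) = 2c, so c = 31.

31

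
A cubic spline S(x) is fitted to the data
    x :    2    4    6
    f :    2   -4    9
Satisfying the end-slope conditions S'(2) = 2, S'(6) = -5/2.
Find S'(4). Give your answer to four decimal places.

Write M_i for S''(x_i). With h_i = 2, 2 and divided differences Δ_i = -3, 13/2, the continuity of S' gives the tridiagonal system
  2·M_0 + 8·M_1 + 2·M_2 = 6(Δ_1 - Δ_0) = 57
Clamped end conditions give two more equations: 2h_0·M_0 + h_0·M_1 = 6(Δ_0 - S'(2)) = -30 and h_1·M_1 + 2h_1·M_2 = 6(S'(6) - Δ_1) = -54.
Hence M_0 = -63/4, M_1 = 33/2, M_2 = -87/4.
On [4, 6], S'(x) = b_1 + 2c_1·(x - 4) + 3d_1·(x - 4)² with b_1 = Δ_1 - h_1(2M_1 + M_2)/6 = 11/4, c_1 = M_1/2 = 33/4, d_1 = (M_2 - M_1)/(6h_1) = -51/16. So S'(4) = 11/4.

2.7500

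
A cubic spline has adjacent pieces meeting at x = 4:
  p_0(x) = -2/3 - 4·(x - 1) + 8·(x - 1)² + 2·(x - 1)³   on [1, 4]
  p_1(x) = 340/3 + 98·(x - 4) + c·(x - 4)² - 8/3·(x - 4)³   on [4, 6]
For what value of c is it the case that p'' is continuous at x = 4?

26

p_0''(x) = 16 + 12·(x - 1), so p_0''(4) = 52. On the right, p_1''(4) = 2c, so c = 26.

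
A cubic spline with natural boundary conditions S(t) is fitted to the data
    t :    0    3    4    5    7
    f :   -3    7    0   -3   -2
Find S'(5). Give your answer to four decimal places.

Let m_i = S''(x_i). Step sizes h_i = 3, 1, 1, 2; slopes of the chords Δ_i = (y_(i+1) - y_i)/h_i = 10/3, -7, -3, 1/2.
  3·m_0 + 8·m_1 + 1·m_2 = 6(Δ_1 - Δ_0) = -62
  1·m_1 + 4·m_2 + 1·m_3 = 6(Δ_2 - Δ_1) = 24
  1·m_2 + 6·m_3 + 2·m_4 = 6(Δ_3 - Δ_2) = 21
Natural end conditions: m_0 = m_4 = 0.
Solving the tridiagonal system: m_0 = 0, m_1 = -1549/178, m_2 = 678/89, m_3 = 397/178, m_4 = 0.
On [5, 7], S'(t) = b_3 + 2c_3·(t - 5) + 3d_3·(t - 5)² with b_3 = Δ_3 - h_3(2m_3 + m_4)/6 = -527/534, c_3 = m_3/2 = 397/356, d_3 = (m_4 - m_3)/(6h_3) = -397/2136. So S'(5) = -527/534.

-0.9869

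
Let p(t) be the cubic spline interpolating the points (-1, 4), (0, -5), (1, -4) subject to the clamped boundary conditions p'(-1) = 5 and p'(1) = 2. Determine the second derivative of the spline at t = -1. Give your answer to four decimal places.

-58.5000

Write m_i for p''(x_i). With h_i = 1, 1 and divided differences Δ_i = -9, 1, the continuity of p' gives the tridiagonal system
  1·m_0 + 4·m_1 + 1·m_2 = 6(Δ_1 - Δ_0) = 60
Clamped end conditions give two more equations: 2h_0·m_0 + h_0·m_1 = 6(Δ_0 - p'(-1)) = -84 and h_1·m_1 + 2h_1·m_2 = 6(p'(1) - Δ_1) = 6.
Hence m_0 = -117/2, m_1 = 33, m_2 = -27/2.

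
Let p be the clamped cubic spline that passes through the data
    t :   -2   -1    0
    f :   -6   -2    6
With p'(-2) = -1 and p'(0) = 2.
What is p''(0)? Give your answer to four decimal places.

With M_i denoting the second derivative at x_i, h_i = 1, 1, and Δ_i = (y_(i+1) − y_i)/h_i = 4, 8:
  1·M_0 + 4·M_1 + 1·M_2 = 6(Δ_1 - Δ_0) = 24
Clamped end conditions give two more equations: 2h_0·M_0 + h_0·M_1 = 6(Δ_0 - p'(-2)) = 30 and h_1·M_1 + 2h_1·M_2 = 6(p'(0) - Δ_1) = -36.
Hence M_0 = 21/2, M_1 = 9, M_2 = -45/2.

-22.5000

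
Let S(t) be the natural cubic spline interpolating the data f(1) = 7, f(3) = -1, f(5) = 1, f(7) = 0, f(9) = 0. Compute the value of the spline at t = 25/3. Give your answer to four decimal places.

-0.1958

Write M_i for S''(x_i). With h_i = 2, 2, 2, 2 and divided differences Δ_i = -4, 1, -1/2, 0, the continuity of S' gives the tridiagonal system
  2·M_0 + 8·M_1 + 2·M_2 = 6(Δ_1 - Δ_0) = 30
  2·M_1 + 8·M_2 + 2·M_3 = 6(Δ_2 - Δ_1) = -9
  2·M_2 + 8·M_3 + 2·M_4 = 6(Δ_3 - Δ_2) = 3
Natural end conditions: M_0 = M_4 = 0.
Solving: M_0 = 0, M_1 = 489/112, M_2 = -69/28, M_3 = 111/112, M_4 = 0.
On [7, 9], S(t) = 0 - 37/56·(t - 7) + 111/224·(t - 7)² - 37/448·(t - 7)³.
With (t - 7) = 4/3: S(25/3) = -37/189.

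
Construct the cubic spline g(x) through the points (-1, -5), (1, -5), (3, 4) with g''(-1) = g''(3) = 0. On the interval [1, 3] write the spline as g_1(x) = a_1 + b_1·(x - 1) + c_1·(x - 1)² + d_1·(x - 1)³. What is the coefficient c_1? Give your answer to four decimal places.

1.6875

Put M_i = g'' at the i-th knot. Here h = (2, 2) and Δ = (0, 9/2), so the interior equations h_(i-1)·M_(i-1) + 2(h_(i-1)+h_i)·M_i + h_i·M_(i+1) = 6(Δ_i − Δ_(i-1)) read
  2·M_0 + 8·M_1 + 2·M_2 = 6(Δ_1 - Δ_0) = 27
Natural end conditions: M_0 = M_2 = 0.
Forward elimination and back-substitution give M_0 = 0, M_1 = 27/8, M_2 = 0.
On [1, 3], with g_1(x) = a_1 + b_1·(x - 1) + c_1·(x - 1)² + d_1·(x - 1)³: c_1 = M_1/2 = 27/16, d_1 = (M_2 - M_1)/(6h_1) = -9/32, b_1 = Δ_1 - h_1(2M_1 + M_2)/6 = 9/4.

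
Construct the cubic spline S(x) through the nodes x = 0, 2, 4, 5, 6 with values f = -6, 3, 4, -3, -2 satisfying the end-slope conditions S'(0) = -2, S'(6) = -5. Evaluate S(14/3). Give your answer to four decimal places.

-1.5132

Let m_i = S''(x_i). Step sizes h_i = 2, 2, 1, 1; slopes of the chords Δ_i = (y_(i+1) - y_i)/h_i = 9/2, 1/2, -7, 1.
  2·m_0 + 8·m_1 + 2·m_2 = 6(Δ_1 - Δ_0) = -24
  2·m_1 + 6·m_2 + 1·m_3 = 6(Δ_2 - Δ_1) = -45
  1·m_2 + 4·m_3 + 1·m_4 = 6(Δ_3 - Δ_2) = 48
Clamped end conditions give two more equations: 2h_0·m_0 + h_0·m_1 = 6(Δ_0 - S'(0)) = 39 and h_3·m_3 + 2h_3·m_4 = 6(S'(6) - Δ_3) = -36.
Solving: m_0 = 80/7, m_1 = -47/14, m_2 = -10, m_3 = 152/7, m_4 = -202/7.
On [4, 5], S(x) = 4 - 51/7·(x - 4) - 5·(x - 4)² + 37/7·(x - 4)³.
With (x - 4) = 2/3: S(14/3) = -286/189.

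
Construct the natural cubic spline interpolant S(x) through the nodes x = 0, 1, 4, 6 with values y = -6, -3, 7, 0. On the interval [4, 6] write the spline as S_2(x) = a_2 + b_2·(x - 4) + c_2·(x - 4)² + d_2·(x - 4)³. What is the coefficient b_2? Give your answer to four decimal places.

-0.3638

Write σ_i for S''(x_i). With h_i = 1, 3, 2 and divided differences Δ_i = 3, 10/3, -7/2, the continuity of S' gives the tridiagonal system
  1·σ_0 + 8·σ_1 + 3·σ_2 = 6(Δ_1 - Δ_0) = 2
  3·σ_1 + 10·σ_2 + 2·σ_3 = 6(Δ_2 - Δ_1) = -41
Natural end conditions: σ_0 = σ_3 = 0.
Solving the tridiagonal system: σ_0 = 0, σ_1 = 143/71, σ_2 = -334/71, σ_3 = 0.
On [4, 6], with S_2(x) = a_2 + b_2·(x - 4) + c_2·(x - 4)² + d_2·(x - 4)³: c_2 = σ_2/2 = -167/71, d_2 = (σ_3 - σ_2)/(6h_2) = 167/426, b_2 = Δ_2 - h_2(2σ_2 + σ_3)/6 = -155/426.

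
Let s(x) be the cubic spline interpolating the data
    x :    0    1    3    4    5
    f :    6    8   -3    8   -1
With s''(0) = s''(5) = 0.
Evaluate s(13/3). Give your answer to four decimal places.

7.2890

Write M_i for s''(x_i). With h_i = 1, 2, 1, 1 and divided differences Δ_i = 2, -11/2, 11, -9, the continuity of s' gives the tridiagonal system
  1·M_0 + 6·M_1 + 2·M_2 = 6(Δ_1 - Δ_0) = -45
  2·M_1 + 6·M_2 + 1·M_3 = 6(Δ_2 - Δ_1) = 99
  1·M_2 + 4·M_3 + 1·M_4 = 6(Δ_3 - Δ_2) = -120
Natural end conditions: M_0 = M_4 = 0.
Forward elimination and back-substitution give M_0 = 0, M_1 = -2067/122, M_2 = 1728/61, M_3 = -2262/61, M_4 = 0.
On [4, 5], s(x) = 8 + 205/61·(x - 4) - 1131/61·(x - 4)² + 377/61·(x - 4)³.
With (x - 4) = 1/3: s(13/3) = 12005/1647.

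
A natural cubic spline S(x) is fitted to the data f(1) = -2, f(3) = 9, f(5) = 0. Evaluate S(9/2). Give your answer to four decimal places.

Put M_i = S'' at the i-th knot. Here h = (2, 2) and Δ = (11/2, -9/2), so the interior equations h_(i-1)·M_(i-1) + 2(h_(i-1)+h_i)·M_i + h_i·M_(i+1) = 6(Δ_i − Δ_(i-1)) read
  2·M_0 + 8·M_1 + 2·M_2 = 6(Δ_1 - Δ_0) = -60
Natural end conditions: M_0 = M_2 = 0.
Hence M_0 = 0, M_1 = -15/2, M_2 = 0.
On [3, 5], S(x) = 9 + 1/2·(x - 3) - 15/4·(x - 3)² + 5/8·(x - 3)³.
With (x - 3) = 3/2: S(9/2) = 219/64.

3.4219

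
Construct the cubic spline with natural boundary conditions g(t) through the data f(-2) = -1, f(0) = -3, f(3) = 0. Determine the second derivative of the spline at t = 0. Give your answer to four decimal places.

1.2000

With M_i denoting the second derivative at x_i, h_i = 2, 3, and Δ_i = (y_(i+1) − y_i)/h_i = -1, 1:
  2·M_0 + 10·M_1 + 3·M_2 = 6(Δ_1 - Δ_0) = 12
Natural end conditions: M_0 = M_2 = 0.
Solving: M_0 = 0, M_1 = 6/5, M_2 = 0.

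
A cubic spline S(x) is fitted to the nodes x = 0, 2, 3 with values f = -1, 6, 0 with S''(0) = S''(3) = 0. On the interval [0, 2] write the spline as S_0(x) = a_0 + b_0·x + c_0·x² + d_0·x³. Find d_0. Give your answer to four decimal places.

Let m_i = S''(x_i). Step sizes h_i = 2, 1; slopes of the chords Δ_i = (y_(i+1) - y_i)/h_i = 7/2, -6.
  2·m_0 + 6·m_1 + 1·m_2 = 6(Δ_1 - Δ_0) = -57
Natural end conditions: m_0 = m_2 = 0.
Solving: m_0 = 0, m_1 = -19/2, m_2 = 0.
On [0, 2], with S_0(x) = a_0 + b_0·x + c_0·x² + d_0·x³: c_0 = m_0/2 = 0, d_0 = (m_1 - m_0)/(6h_0) = -19/24, b_0 = Δ_0 - h_0(2m_0 + m_1)/6 = 20/3.

-0.7917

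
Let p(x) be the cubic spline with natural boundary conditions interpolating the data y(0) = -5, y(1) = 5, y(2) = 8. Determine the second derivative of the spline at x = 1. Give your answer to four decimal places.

Put σ_i = p'' at the i-th knot. Here h = (1, 1) and Δ = (10, 3), so the interior equations h_(i-1)·σ_(i-1) + 2(h_(i-1)+h_i)·σ_i + h_i·σ_(i+1) = 6(Δ_i − Δ_(i-1)) read
  1·σ_0 + 4·σ_1 + 1·σ_2 = 6(Δ_1 - Δ_0) = -42
Natural end conditions: σ_0 = σ_2 = 0.
Hence σ_0 = 0, σ_1 = -21/2, σ_2 = 0.

-10.5000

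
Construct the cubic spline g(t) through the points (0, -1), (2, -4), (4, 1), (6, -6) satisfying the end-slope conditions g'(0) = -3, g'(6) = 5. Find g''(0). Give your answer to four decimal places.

-0.6333

Let m_i = g''(x_i). Step sizes h_i = 2, 2, 2; slopes of the chords Δ_i = (y_(i+1) - y_i)/h_i = -3/2, 5/2, -7/2.
  2·m_0 + 8·m_1 + 2·m_2 = 6(Δ_1 - Δ_0) = 24
  2·m_1 + 8·m_2 + 2·m_3 = 6(Δ_2 - Δ_1) = -36
Clamped end conditions give two more equations: 2h_0·m_0 + h_0·m_1 = 6(Δ_0 - g'(0)) = 9 and h_2·m_2 + 2h_2·m_3 = 6(g'(6) - Δ_2) = 51.
Forward elimination and back-substitution give m_0 = -19/30, m_1 = 173/30, m_2 = -313/30, m_3 = 539/30.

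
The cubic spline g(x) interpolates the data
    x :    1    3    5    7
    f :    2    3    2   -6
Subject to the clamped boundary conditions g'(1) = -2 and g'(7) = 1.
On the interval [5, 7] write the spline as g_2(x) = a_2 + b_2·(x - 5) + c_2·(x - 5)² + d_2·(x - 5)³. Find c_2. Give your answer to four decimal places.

-2.5000

Write m_i for g''(x_i). With h_i = 2, 2, 2 and divided differences Δ_i = 1/2, -1/2, -4, the continuity of g' gives the tridiagonal system
  2·m_0 + 8·m_1 + 2·m_2 = 6(Δ_1 - Δ_0) = -6
  2·m_1 + 8·m_2 + 2·m_3 = 6(Δ_2 - Δ_1) = -21
Clamped end conditions give two more equations: 2h_0·m_0 + h_0·m_1 = 6(Δ_0 - g'(1)) = 15 and h_2·m_2 + 2h_2·m_3 = 6(g'(7) - Δ_2) = 30.
Solving the tridiagonal system: m_0 = 4, m_1 = -1/2, m_2 = -5, m_3 = 10.
On [5, 7], with g_2(x) = a_2 + b_2·(x - 5) + c_2·(x - 5)² + d_2·(x - 5)³: c_2 = m_2/2 = -5/2, d_2 = (m_3 - m_2)/(6h_2) = 5/4, b_2 = Δ_2 - h_2(2m_2 + m_3)/6 = -4.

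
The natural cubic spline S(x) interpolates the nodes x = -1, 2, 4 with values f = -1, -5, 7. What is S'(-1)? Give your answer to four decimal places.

Put σ_i = S'' at the i-th knot. Here h = (3, 2) and Δ = (-4/3, 6), so the interior equations h_(i-1)·σ_(i-1) + 2(h_(i-1)+h_i)·σ_i + h_i·σ_(i+1) = 6(Δ_i − Δ_(i-1)) read
  3·σ_0 + 10·σ_1 + 2·σ_2 = 6(Δ_1 - Δ_0) = 44
Natural end conditions: σ_0 = σ_2 = 0.
Solving the tridiagonal system: σ_0 = 0, σ_1 = 22/5, σ_2 = 0.
On [-1, 2], S'(x) = b_0 + 2c_0·(x + 1) + 3d_0·(x + 1)² with b_0 = Δ_0 - h_0(2σ_0 + σ_1)/6 = -53/15, c_0 = σ_0/2 = 0, d_0 = (σ_1 - σ_0)/(6h_0) = 11/45. So S'(-1) = -53/15.

-3.5333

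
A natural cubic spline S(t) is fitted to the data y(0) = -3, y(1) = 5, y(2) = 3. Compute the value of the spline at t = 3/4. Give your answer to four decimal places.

Let σ_i = S''(x_i). Step sizes h_i = 1, 1; slopes of the chords Δ_i = (y_(i+1) - y_i)/h_i = 8, -2.
  1·σ_0 + 4·σ_1 + 1·σ_2 = 6(Δ_1 - Δ_0) = -60
Natural end conditions: σ_0 = σ_2 = 0.
Solving the tridiagonal system: σ_0 = 0, σ_1 = -15, σ_2 = 0.
On [0, 1], S(t) = -3 + 21/2·t + 0·t² - 5/2·t³.
With t = 3/4: S(3/4) = 489/128.

3.8203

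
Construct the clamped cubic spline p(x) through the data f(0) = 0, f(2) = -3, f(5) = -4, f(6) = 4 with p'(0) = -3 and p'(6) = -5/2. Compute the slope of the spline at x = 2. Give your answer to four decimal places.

-2.6795

Let m_i = p''(x_i). Step sizes h_i = 2, 3, 1; slopes of the chords Δ_i = (y_(i+1) - y_i)/h_i = -3/2, -1/3, 8.
  2·m_0 + 10·m_1 + 3·m_2 = 6(Δ_1 - Δ_0) = 7
  3·m_1 + 8·m_2 + 1·m_3 = 6(Δ_2 - Δ_1) = 50
Clamped end conditions give two more equations: 2h_0·m_0 + h_0·m_1 = 6(Δ_0 - p'(0)) = 9 and h_2·m_2 + 2h_2·m_3 = 6(p'(6) - Δ_2) = -63.
Solving: m_0 = 163/39, m_1 = -301/78, m_2 = 484/39, m_3 = -2941/78.
On [2, 5], p'(x) = b_1 + 2c_1·(x - 2) + 3d_1·(x - 2)² with b_1 = Δ_1 - h_1(2m_1 + m_2)/6 = -209/78, c_1 = m_1/2 = -301/156, d_1 = (m_2 - m_1)/(6h_1) = 47/52. So p'(2) = -209/78.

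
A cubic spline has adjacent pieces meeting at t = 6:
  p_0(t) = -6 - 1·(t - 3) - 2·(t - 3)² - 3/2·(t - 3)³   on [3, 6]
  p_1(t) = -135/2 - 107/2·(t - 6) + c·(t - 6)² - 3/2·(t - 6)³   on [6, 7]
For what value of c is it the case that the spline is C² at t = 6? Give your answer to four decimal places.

-15.5000

p_0''(t) = -4 - 9·(t - 3), so p_0''(6) = -31. On the right, p_1''(6) = 2c, so c = -31/2.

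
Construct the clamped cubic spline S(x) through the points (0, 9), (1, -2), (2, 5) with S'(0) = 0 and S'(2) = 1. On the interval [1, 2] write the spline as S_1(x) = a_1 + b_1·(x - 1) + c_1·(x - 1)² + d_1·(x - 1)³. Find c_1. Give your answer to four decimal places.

With M_i denoting the second derivative at x_i, h_i = 1, 1, and Δ_i = (y_(i+1) − y_i)/h_i = -11, 7:
  1·M_0 + 4·M_1 + 1·M_2 = 6(Δ_1 - Δ_0) = 108
Clamped end conditions give two more equations: 2h_0·M_0 + h_0·M_1 = 6(Δ_0 - S'(0)) = -66 and h_1·M_1 + 2h_1·M_2 = 6(S'(2) - Δ_1) = -36.
Hence M_0 = -119/2, M_1 = 53, M_2 = -89/2.
On [1, 2], with S_1(x) = a_1 + b_1·(x - 1) + c_1·(x - 1)² + d_1·(x - 1)³: c_1 = M_1/2 = 53/2, d_1 = (M_2 - M_1)/(6h_1) = -65/4, b_1 = Δ_1 - h_1(2M_1 + M_2)/6 = -13/4.

26.5000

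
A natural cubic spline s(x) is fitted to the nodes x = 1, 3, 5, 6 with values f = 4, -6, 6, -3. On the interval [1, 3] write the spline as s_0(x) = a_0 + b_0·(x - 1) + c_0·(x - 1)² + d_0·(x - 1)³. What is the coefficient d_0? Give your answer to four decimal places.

1.0909

Let M_i = s''(x_i). Step sizes h_i = 2, 2, 1; slopes of the chords Δ_i = (y_(i+1) - y_i)/h_i = -5, 6, -9.
  2·M_0 + 8·M_1 + 2·M_2 = 6(Δ_1 - Δ_0) = 66
  2·M_1 + 6·M_2 + 1·M_3 = 6(Δ_2 - Δ_1) = -90
Natural end conditions: M_0 = M_3 = 0.
Solving: M_0 = 0, M_1 = 144/11, M_2 = -213/11, M_3 = 0.
On [1, 3], with s_0(x) = a_0 + b_0·(x - 1) + c_0·(x - 1)² + d_0·(x - 1)³: c_0 = M_0/2 = 0, d_0 = (M_1 - M_0)/(6h_0) = 12/11, b_0 = Δ_0 - h_0(2M_0 + M_1)/6 = -103/11.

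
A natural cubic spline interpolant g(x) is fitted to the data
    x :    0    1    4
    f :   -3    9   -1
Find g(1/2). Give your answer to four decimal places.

3.7188

Put M_i = g'' at the i-th knot. Here h = (1, 3) and Δ = (12, -10/3), so the interior equations h_(i-1)·M_(i-1) + 2(h_(i-1)+h_i)·M_i + h_i·M_(i+1) = 6(Δ_i − Δ_(i-1)) read
  1·M_0 + 8·M_1 + 3·M_2 = 6(Δ_1 - Δ_0) = -92
Natural end conditions: M_0 = M_2 = 0.
Hence M_0 = 0, M_1 = -23/2, M_2 = 0.
On [0, 1], g(x) = -3 + 167/12·x + 0·x² - 23/12·x³.
With x = 1/2: g(1/2) = 119/32.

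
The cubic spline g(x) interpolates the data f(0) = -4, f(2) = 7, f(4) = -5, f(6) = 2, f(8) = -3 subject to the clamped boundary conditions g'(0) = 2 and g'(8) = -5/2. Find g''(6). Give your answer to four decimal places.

-8.8929

Write M_i for g''(x_i). With h_i = 2, 2, 2, 2 and divided differences Δ_i = 11/2, -6, 7/2, -5/2, the continuity of g' gives the tridiagonal system
  2·M_0 + 8·M_1 + 2·M_2 = 6(Δ_1 - Δ_0) = -69
  2·M_1 + 8·M_2 + 2·M_3 = 6(Δ_2 - Δ_1) = 57
  2·M_2 + 8·M_3 + 2·M_4 = 6(Δ_3 - Δ_2) = -36
Clamped end conditions give two more equations: 2h_0·M_0 + h_0·M_1 = 6(Δ_0 - g'(0)) = 21 and h_3·M_3 + 2h_3·M_4 = 6(g'(8) - Δ_3) = 0.
Solving: M_0 = 717/56, M_1 = -423/28, M_2 = 105/8, M_3 = -249/28, M_4 = 249/56.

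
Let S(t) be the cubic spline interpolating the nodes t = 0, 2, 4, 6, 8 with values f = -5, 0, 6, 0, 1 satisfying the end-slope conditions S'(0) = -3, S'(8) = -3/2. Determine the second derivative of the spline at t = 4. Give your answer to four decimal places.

-5.8125

Let σ_i = S''(x_i). Step sizes h_i = 2, 2, 2, 2; slopes of the chords Δ_i = (y_(i+1) - y_i)/h_i = 5/2, 3, -3, 1/2.
  2·σ_0 + 8·σ_1 + 2·σ_2 = 6(Δ_1 - Δ_0) = 3
  2·σ_1 + 8·σ_2 + 2·σ_3 = 6(Δ_2 - Δ_1) = -36
  2·σ_2 + 8·σ_3 + 2·σ_4 = 6(Δ_3 - Δ_2) = 21
Clamped end conditions give two more equations: 2h_0·σ_0 + h_0·σ_1 = 6(Δ_0 - S'(0)) = 33 and h_3·σ_3 + 2h_3·σ_4 = 6(S'(8) - Δ_3) = -12.
Solving the tridiagonal system: σ_0 = 939/112, σ_1 = -15/56, σ_2 = -93/16, σ_3 = 309/56, σ_4 = -645/112.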